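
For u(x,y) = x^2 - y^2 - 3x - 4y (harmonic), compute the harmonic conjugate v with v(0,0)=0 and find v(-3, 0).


Step 1: v_x = -u_y = 2y + 4
Step 2: v_y = u_x = 2x - 3
Step 3: v = 2xy + 4x - 3y + C
Step 4: v(0,0) = 0 => C = 0
Step 5: v(-3, 0) = -12

-12


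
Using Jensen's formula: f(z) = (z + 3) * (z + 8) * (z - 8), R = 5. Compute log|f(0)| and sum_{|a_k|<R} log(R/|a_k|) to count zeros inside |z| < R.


Jensen's formula: (1/2pi)*integral log|f(Re^it)|dt = log|f(0)| + sum_{|a_k|<R} log(R/|a_k|)
Step 1: f(0) = 3 * 8 * (-8) = -192
Step 2: log|f(0)| = log|-3| + log|-8| + log|8| = 5.2575
Step 3: Zeros inside |z| < 5: -3
Step 4: Jensen sum = log(5/3) = 0.5108
Step 5: n(R) = number of terms in the Jensen sum = count of zeros inside |z| < 5 = 1

1


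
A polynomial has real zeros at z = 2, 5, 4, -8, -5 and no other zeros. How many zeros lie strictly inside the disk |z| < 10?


Step 1: Check each root:
  z = 2: |2| = 2 < 10
  z = 5: |5| = 5 < 10
  z = 4: |4| = 4 < 10
  z = -8: |-8| = 8 < 10
  z = -5: |-5| = 5 < 10
Step 2: Count = 5

5


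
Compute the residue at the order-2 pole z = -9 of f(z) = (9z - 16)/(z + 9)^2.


Step 1: Pole of order 2 at z = -9
Step 2: Res = lim d/dz [(z + 9)^2 * f(z)] as z -> -9
Step 3: (z + 9)^2 * f(z) = 9z - 16
Step 4: d/dz[9z - 16] = 9

9


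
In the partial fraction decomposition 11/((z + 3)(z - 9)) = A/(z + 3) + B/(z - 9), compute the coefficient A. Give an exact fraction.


Step 1: Multiply both sides by (z + 3) and set z = -3
Step 2: A = 11 / (-3 - 9)
Step 3: A = 11 / (-12)
Step 4: A = -11/12

-11/12


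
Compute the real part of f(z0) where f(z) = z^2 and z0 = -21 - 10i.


Step 1: z0 = -21 - 10i
Step 2: z0^2 = (-21)^2 - (-10)^2 + 420i
Step 3: real part = 441 - 100 = 341

341


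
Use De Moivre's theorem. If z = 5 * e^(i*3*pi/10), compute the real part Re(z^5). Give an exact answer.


Step 1: By De Moivre's theorem, z^5 = 5^5 * e^(i*5*3*pi/10) = 3125 * (cos(3*pi/2) + i*sin(3*pi/2))
Step 2: |z|^5 = 5^5 = 3125
Step 3: The angle 3*pi/2 already lies in [0, 2*pi)
Step 4: cos(3*pi/2) = 0
Step 5: Re(z^5) = 3125 * 0 = 0

0


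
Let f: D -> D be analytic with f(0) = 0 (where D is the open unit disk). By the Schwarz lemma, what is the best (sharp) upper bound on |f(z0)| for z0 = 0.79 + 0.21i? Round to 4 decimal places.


Step 1: Schwarz lemma: if f: D -> D is analytic with f(0) = 0, then |f(z)| <= |z| for all z in D, and this is sharp (f(z) = z).
Step 2: |z0|^2 = 0.79^2 + 0.21^2 = 0.6682
Step 3: |z0| = sqrt(0.6682) = 0.817435
Step 4: Best bound = |z0| = 0.8174

0.8174


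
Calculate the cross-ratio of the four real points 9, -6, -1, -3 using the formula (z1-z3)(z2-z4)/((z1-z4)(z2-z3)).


Step 1: (z1-z3)(z2-z4) = 10 * (-3) = -30
Step 2: (z1-z4)(z2-z3) = 12 * (-5) = -60
Step 3: Cross-ratio = 30/60 = 1/2

1/2


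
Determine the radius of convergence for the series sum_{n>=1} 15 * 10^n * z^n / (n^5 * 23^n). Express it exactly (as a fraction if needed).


Step 1: General term a_n = 15 * 10^n / (n^5 * 23^n)
Step 2: By the root test, |a_n|^(1/n) = 15^(1/n) * 10 / (n^(5/n) * 23) -> 10/23 as n -> infinity (since 15^(1/n) -> 1 and n^(5/n) -> 1)
Step 3: R = 1/lim|a_n|^(1/n) = 23/10

23/10


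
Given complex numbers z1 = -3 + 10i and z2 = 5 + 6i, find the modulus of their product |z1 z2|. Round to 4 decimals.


Step 1: |z1| = sqrt((-3)^2 + 10^2) = sqrt(109)
Step 2: |z2| = sqrt(5^2 + 6^2) = sqrt(61)
Step 3: |z1*z2| = |z1|*|z2| = sqrt(109) * sqrt(61) = sqrt(109 * 61) = sqrt(6649)
Step 4: = 81.5414

81.5414


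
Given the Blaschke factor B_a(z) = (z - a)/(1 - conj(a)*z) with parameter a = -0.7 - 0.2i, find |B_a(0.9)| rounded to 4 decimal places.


Step 1: Numerator z0 - a = 0.9 - (-0.7 - 0.2i) = 1.6 + 0.2i
Step 2: Denominator 1 - conj(a)*z0 = 1 - (-0.7 + 0.2i)*0.9 = 1.63 - 0.18i
Step 3: |z0 - a|^2 = 1.6^2 + 0.2^2 = 2.6; |1 - conj(a)*z0|^2 = 1.63^2 + (-0.18)^2 = 2.6893
Step 4: |B_a(0.9)| = sqrt(2.6 / 2.6893) = sqrt(0.966794)
Step 5: = 0.9833

0.9833


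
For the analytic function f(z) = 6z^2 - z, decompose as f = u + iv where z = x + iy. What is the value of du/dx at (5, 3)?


Step 1: f(z) = 6(x+iy)^2 - (x+iy) + 0
Step 2: u = 6(x^2 - y^2) - x + 0
Step 3: u_x = 12x - 1
Step 4: At (5, 3): u_x = 60 - 1 = 59

59


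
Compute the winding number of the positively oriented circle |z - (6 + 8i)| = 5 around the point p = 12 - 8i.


Step 1: Center c = (6, 8), radius = 5
Step 2: |p - c|^2 = 6^2 + (-16)^2 = 292
Step 3: r^2 = 25
Step 4: |p-c| > r so winding number = 0

0


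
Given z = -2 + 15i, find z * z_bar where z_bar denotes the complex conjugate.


Step 1: conj(z) = -2 - 15i
Step 2: z * conj(z) = (-2)^2 + 15^2
Step 3: = 4 + 225 = 229

229


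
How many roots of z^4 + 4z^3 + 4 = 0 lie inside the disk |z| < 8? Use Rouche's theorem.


Step 1: On |z| = 8 the three terms have sizes |z^4| = 8^4 = 4096, |4z^3| = 4*8^3 = 2048, |4| = 4
Step 2: The dominant term is g(z) = z^4; let h(z) = 4z^3 + 4 so f = g + h
Step 3: On |z| = 8: |g| = 4096 and |h| <= 2048 + 4 = 2052
Step 4: Since 4096 > 2052, |h| < |g| on |z| = 8, so by Rouche f has the same number of zeros as g inside |z| < 8
Step 5: g(z) = z^4 has 4 zeros (all at the origin) inside |z| < 8. Answer = 4

4


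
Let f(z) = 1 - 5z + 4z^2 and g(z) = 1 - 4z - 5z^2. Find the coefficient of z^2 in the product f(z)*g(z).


Step 1: z^2 term in f*g comes from: (1)*(-5z^2) + (-5z)*(-4z) + (4z^2)*(1)
Step 2: = -5 + 20 + 4
Step 3: = 19

19


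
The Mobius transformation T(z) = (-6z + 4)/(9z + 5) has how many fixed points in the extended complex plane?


Step 1: Fixed points satisfy T(z) = z
Step 2: 9z^2 + 11z - 4 = 0
Step 3: Discriminant = 11^2 - 4*9*(-4) = 265
Step 4: Number of fixed points = 2

2


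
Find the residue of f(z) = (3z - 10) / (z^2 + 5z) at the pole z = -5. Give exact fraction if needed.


Step 1: Q(z) = z^2 + 5z = (z + 5)(z)
Step 2: Q'(z) = 2z + 5
Step 3: Q'(-5) = -5, P(-5) = -25
Step 4: Res = P(-5)/Q'(-5) = -25/(-5) = 5

5


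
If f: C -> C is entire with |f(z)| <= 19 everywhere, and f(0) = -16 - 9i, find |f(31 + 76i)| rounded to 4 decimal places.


Step 1: By Liouville's theorem, a bounded entire function is constant.
Step 2: f(z) = f(0) = -16 - 9i for all z.
Step 3: |f(w)| = |-16 - 9i| = sqrt(256 + 81)
Step 4: = 18.3576

18.3576


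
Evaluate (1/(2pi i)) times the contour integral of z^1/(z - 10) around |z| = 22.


Step 1: f(z) = z^1, a = 10 is inside |z| = 22
Step 2: By Cauchy integral formula: (1/(2pi*i)) * integral = f(a)
Step 3: f(10) = 10^1 = 10

10


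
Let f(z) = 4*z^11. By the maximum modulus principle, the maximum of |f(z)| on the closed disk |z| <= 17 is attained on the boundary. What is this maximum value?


Step 1: On |z| = 17, |f(z)| = 4 * |z|^11 = 4 * 17^11
Step 2: By maximum modulus principle, maximum is on boundary.
Step 3: Maximum = 4 * 34271896307633 = 137087585230532

137087585230532


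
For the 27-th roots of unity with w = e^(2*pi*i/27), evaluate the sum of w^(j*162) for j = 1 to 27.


Step 1: The sum sum_{j=1}^{n} w^(k*j) equals n if n | k, else 0.
Step 2: Here n = 27, k = 162
Step 3: Does n divide k? 27 | 162 -> True
Step 4: Sum = 27

27


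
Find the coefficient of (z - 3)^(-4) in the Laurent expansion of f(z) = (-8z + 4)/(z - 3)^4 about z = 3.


Step 1: Write the numerator in powers of (z - 3): -8z + 4 = -8(z - 3) + (-8*3 + 4) = -8(z - 3) - 20
Step 2: Divide by (z - 3)^4: f(z) = -20(z - 3)^(-4) - 8(z - 3)^(-3)
Step 3: This finite sum is the Laurent series of f about z = 3.
Step 4: Coefficient of (z - 3)^(-4) = -8*3 + 4 = -20

-20


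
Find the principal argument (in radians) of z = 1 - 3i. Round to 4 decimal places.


Step 1: z = 1 - 3i
Step 2: arg(z) = atan2(-3, 1)
Step 3: arg(z) = -1.249

-1.249


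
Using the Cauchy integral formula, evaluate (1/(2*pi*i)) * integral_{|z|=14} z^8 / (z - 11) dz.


Step 1: f(z) = z^8, a = 11 is inside |z| = 14
Step 2: By Cauchy integral formula: (1/(2pi*i)) * integral = f(a)
Step 3: f(11) = 11^8 = 214358881

214358881


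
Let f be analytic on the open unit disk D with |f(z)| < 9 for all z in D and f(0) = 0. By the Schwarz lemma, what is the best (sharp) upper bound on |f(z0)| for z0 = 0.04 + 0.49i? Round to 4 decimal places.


Step 1: g = f/9 maps D -> D with g(0) = 0, so by the Schwarz lemma |g(z)| <= |z|, i.e. |f(z)| <= 9|z|; this is sharp (f(z) = 9z).
Step 2: |z0|^2 = 0.04^2 + 0.49^2 = 0.2417
Step 3: |z0| = sqrt(0.2417) = 0.49163
Step 4: Best bound = 9 * |z0| = 9 * 0.49163 = 4.4247

4.4247


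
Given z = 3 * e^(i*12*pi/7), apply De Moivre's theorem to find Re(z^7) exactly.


Step 1: By De Moivre's theorem, z^7 = 3^7 * e^(i*7*12*pi/7) = 2187 * (cos(12*pi) + i*sin(12*pi))
Step 2: |z|^7 = 3^7 = 2187
Step 3: Reduce the angle mod 2*pi: 12*pi - 12*pi = 0
Step 4: cos(0) = 1
Step 5: Re(z^7) = 2187 * 1 = 2187

2187


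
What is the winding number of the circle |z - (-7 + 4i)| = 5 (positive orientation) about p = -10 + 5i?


Step 1: Center c = (-7, 4), radius = 5
Step 2: |p - c|^2 = (-3)^2 + 1^2 = 10
Step 3: r^2 = 25
Step 4: |p-c| < r so winding number = 1

1


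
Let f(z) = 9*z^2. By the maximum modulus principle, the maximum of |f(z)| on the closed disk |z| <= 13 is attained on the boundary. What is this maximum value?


Step 1: On |z| = 13, |f(z)| = 9 * |z|^2 = 9 * 13^2
Step 2: By maximum modulus principle, maximum is on boundary.
Step 3: Maximum = 9 * 169 = 1521

1521


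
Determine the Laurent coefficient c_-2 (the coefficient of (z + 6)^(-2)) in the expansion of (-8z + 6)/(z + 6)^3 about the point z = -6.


Step 1: Write the numerator in powers of (z + 6): -8z + 6 = -8(z + 6) + (-8*(-6) + 6) = -8(z + 6) + 54
Step 2: Divide by (z + 6)^3: f(z) = 54(z + 6)^(-3) - 8(z + 6)^(-2)
Step 3: This finite sum is the Laurent series of f about z = -6.
Step 4: Coefficient of (z + 6)^(-2) = coefficient of (z + 6) in the re-centred numerator = -8

-8


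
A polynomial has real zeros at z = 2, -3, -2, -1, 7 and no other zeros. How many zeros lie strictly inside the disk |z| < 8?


Step 1: Check each root:
  z = 2: |2| = 2 < 8
  z = -3: |-3| = 3 < 8
  z = -2: |-2| = 2 < 8
  z = -1: |-1| = 1 < 8
  z = 7: |7| = 7 < 8
Step 2: Count = 5

5


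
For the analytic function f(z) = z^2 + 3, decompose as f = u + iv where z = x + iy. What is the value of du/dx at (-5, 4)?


Step 1: f(z) = (x+iy)^2 + 3
Step 2: u = (x^2 - y^2) + 3
Step 3: u_x = 2x + 0
Step 4: At (-5, 4): u_x = -10 + 0 = -10

-10


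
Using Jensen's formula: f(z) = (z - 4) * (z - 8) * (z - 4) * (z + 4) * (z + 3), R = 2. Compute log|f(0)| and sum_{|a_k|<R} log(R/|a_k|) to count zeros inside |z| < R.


Jensen's formula: (1/2pi)*integral log|f(Re^it)|dt = log|f(0)| + sum_{|a_k|<R} log(R/|a_k|)
Step 1: f(0) = (-4) * (-8) * (-4) * 4 * 3 = -1536
Step 2: log|f(0)| = log|4| + log|8| + log|4| + log|-4| + log|-3| = 7.3369
Step 3: Zeros inside |z| < 2: none
Step 4: Jensen sum = (empty sum) = 0
Step 5: n(R) = number of terms in the Jensen sum = count of zeros inside |z| < 2 = 0

0


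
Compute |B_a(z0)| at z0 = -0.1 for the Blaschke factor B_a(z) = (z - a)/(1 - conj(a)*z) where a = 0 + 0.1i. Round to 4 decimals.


Step 1: Numerator z0 - a = -0.1 - (0 + 0.1i) = -0.1 - 0.1i
Step 2: Denominator 1 - conj(a)*z0 = 1 - (0 - 0.1i)*(-0.1) = 1 - 0.01i
Step 3: |z0 - a|^2 = (-0.1)^2 + (-0.1)^2 = 0.02; |1 - conj(a)*z0|^2 = 1^2 + (-0.01)^2 = 1.0001
Step 4: |B_a(-0.1)| = sqrt(0.02 / 1.0001) = sqrt(0.019998)
Step 5: = 0.1414

0.1414


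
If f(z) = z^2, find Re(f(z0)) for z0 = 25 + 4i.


Step 1: z0 = 25 + 4i
Step 2: z0^2 = 25^2 - 4^2 + 200i
Step 3: real part = 625 - 16 = 609

609


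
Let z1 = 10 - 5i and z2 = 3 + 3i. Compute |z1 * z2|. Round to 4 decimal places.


Step 1: |z1| = sqrt(10^2 + (-5)^2) = sqrt(125)
Step 2: |z2| = sqrt(3^2 + 3^2) = sqrt(18)
Step 3: |z1*z2| = |z1|*|z2| = sqrt(125) * sqrt(18) = sqrt(125 * 18) = sqrt(2250)
Step 4: = 47.4342

47.4342


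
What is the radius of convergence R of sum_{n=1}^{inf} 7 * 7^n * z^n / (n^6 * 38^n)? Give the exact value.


Step 1: General term a_n = 7 * 7^n / (n^6 * 38^n)
Step 2: By the root test, |a_n|^(1/n) = 7^(1/n) * 7 / (n^(6/n) * 38) -> 7/38 as n -> infinity (since 7^(1/n) -> 1 and n^(6/n) -> 1)
Step 3: R = 1/lim|a_n|^(1/n) = 38/7

38/7


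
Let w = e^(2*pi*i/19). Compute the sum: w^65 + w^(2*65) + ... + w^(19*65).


Step 1: The sum sum_{j=1}^{n} w^(k*j) equals n if n | k, else 0.
Step 2: Here n = 19, k = 65
Step 3: Does n divide k? 19 | 65 -> False
Step 4: Sum = 0

0


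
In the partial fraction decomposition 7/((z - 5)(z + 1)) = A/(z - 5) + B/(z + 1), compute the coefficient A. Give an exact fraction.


Step 1: Multiply both sides by (z - 5) and set z = 5
Step 2: A = 7 / (5 + 1)
Step 3: A = 7 / 6
Step 4: A = 7/6

7/6


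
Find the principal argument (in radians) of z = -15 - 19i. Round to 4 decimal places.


Step 1: z = -15 - 19i
Step 2: arg(z) = atan2(-19, -15)
Step 3: arg(z) = -2.2391

-2.2391


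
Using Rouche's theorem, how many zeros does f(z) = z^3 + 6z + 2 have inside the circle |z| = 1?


Step 1: On |z| = 1 the three terms have sizes |z^3| = 1^3 = 1, |6z| = 6*1 = 6, |2| = 2
Step 2: The dominant term is g(z) = 6z; let h(z) = z^3 + 2 so f = g + h
Step 3: On |z| = 1: |g| = 6 and |h| <= 1 + 2 = 3
Step 4: Since 6 > 3, |h| < |g| on |z| = 1, so by Rouche f has the same number of zeros as g inside |z| < 1
Step 5: g(z) = 6z has 1 zero (at the origin, multiplicity 1) inside |z| < 1. Answer = 1

1


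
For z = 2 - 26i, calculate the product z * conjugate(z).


Step 1: conj(z) = 2 + 26i
Step 2: z * conj(z) = 2^2 + (-26)^2
Step 3: = 4 + 676 = 680

680


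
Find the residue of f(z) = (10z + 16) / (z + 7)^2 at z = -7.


Step 1: Pole of order 2 at z = -7
Step 2: Res = lim d/dz [(z + 7)^2 * f(z)] as z -> -7
Step 3: (z + 7)^2 * f(z) = 10z + 16
Step 4: d/dz[10z + 16] = 10

10


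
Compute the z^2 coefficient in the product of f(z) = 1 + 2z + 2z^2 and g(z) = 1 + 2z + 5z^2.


Step 1: z^2 term in f*g comes from: (1)*(5z^2) + (2z)*(2z) + (2z^2)*(1)
Step 2: = 5 + 4 + 2
Step 3: = 11

11


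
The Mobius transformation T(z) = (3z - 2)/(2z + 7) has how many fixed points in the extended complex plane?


Step 1: Fixed points satisfy T(z) = z
Step 2: 2z^2 + 4z + 2 = 0
Step 3: Discriminant = 4^2 - 4*2*2 = 0
Step 4: Number of fixed points = 1

1


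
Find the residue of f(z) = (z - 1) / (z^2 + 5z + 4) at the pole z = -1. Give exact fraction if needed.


Step 1: Q(z) = z^2 + 5z + 4 = (z + 1)(z + 4)
Step 2: Q'(z) = 2z + 5
Step 3: Q'(-1) = 3, P(-1) = -2
Step 4: Res = P(-1)/Q'(-1) = -2/3 = -2/3

-2/3


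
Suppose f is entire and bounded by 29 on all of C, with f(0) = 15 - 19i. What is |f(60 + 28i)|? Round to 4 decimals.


Step 1: By Liouville's theorem, a bounded entire function is constant.
Step 2: f(z) = f(0) = 15 - 19i for all z.
Step 3: |f(w)| = |15 - 19i| = sqrt(225 + 361)
Step 4: = 24.2074

24.2074


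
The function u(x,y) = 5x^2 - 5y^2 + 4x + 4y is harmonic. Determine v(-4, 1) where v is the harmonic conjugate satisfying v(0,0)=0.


Step 1: v_x = -u_y = 10y - 4
Step 2: v_y = u_x = 10x + 4
Step 3: v = 10xy - 4x + 4y + C
Step 4: v(0,0) = 0 => C = 0
Step 5: v(-4, 1) = -20

-20


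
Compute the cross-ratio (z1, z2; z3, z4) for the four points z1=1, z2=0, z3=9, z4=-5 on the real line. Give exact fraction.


Step 1: (z1-z3)(z2-z4) = (-8) * 5 = -40
Step 2: (z1-z4)(z2-z3) = 6 * (-9) = -54
Step 3: Cross-ratio = 40/54 = 20/27

20/27


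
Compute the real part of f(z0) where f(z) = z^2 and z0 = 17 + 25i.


Step 1: z0 = 17 + 25i
Step 2: z0^2 = 17^2 - 25^2 + 850i
Step 3: real part = 289 - 625 = -336

-336


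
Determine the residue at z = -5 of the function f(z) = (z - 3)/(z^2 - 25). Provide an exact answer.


Step 1: Q(z) = z^2 - 25 = (z + 5)(z - 5)
Step 2: Q'(z) = 2z
Step 3: Q'(-5) = -10, P(-5) = -8
Step 4: Res = P(-5)/Q'(-5) = -8/(-10) = 4/5

4/5


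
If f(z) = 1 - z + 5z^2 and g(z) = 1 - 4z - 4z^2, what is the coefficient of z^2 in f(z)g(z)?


Step 1: z^2 term in f*g comes from: (1)*(-4z^2) + (-z)*(-4z) + (5z^2)*(1)
Step 2: = -4 + 4 + 5
Step 3: = 5

5


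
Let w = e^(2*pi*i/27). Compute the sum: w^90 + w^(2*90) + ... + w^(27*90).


Step 1: The sum sum_{j=1}^{n} w^(k*j) equals n if n | k, else 0.
Step 2: Here n = 27, k = 90
Step 3: Does n divide k? 27 | 90 -> False
Step 4: Sum = 0

0


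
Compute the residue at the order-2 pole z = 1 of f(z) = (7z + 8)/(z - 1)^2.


Step 1: Pole of order 2 at z = 1
Step 2: Res = lim d/dz [(z - 1)^2 * f(z)] as z -> 1
Step 3: (z - 1)^2 * f(z) = 7z + 8
Step 4: d/dz[7z + 8] = 7

7


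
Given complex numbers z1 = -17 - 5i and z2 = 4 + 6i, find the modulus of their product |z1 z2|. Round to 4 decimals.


Step 1: |z1| = sqrt((-17)^2 + (-5)^2) = sqrt(314)
Step 2: |z2| = sqrt(4^2 + 6^2) = sqrt(52)
Step 3: |z1*z2| = |z1|*|z2| = sqrt(314) * sqrt(52) = sqrt(314 * 52) = sqrt(16328)
Step 4: = 127.7811

127.7811


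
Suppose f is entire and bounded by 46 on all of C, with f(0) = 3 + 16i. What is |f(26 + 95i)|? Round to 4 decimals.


Step 1: By Liouville's theorem, a bounded entire function is constant.
Step 2: f(z) = f(0) = 3 + 16i for all z.
Step 3: |f(w)| = |3 + 16i| = sqrt(9 + 256)
Step 4: = 16.2788

16.2788


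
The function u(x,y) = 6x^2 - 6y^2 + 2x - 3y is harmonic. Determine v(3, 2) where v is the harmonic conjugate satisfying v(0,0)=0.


Step 1: v_x = -u_y = 12y + 3
Step 2: v_y = u_x = 12x + 2
Step 3: v = 12xy + 3x + 2y + C
Step 4: v(0,0) = 0 => C = 0
Step 5: v(3, 2) = 85

85


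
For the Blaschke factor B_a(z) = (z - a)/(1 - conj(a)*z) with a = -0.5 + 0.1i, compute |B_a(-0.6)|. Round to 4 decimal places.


Step 1: Numerator z0 - a = -0.6 - (-0.5 + 0.1i) = -0.1 - 0.1i
Step 2: Denominator 1 - conj(a)*z0 = 1 - (-0.5 - 0.1i)*(-0.6) = 0.7 - 0.06i
Step 3: |z0 - a|^2 = (-0.1)^2 + (-0.1)^2 = 0.02; |1 - conj(a)*z0|^2 = 0.7^2 + (-0.06)^2 = 0.4936
Step 4: |B_a(-0.6)| = sqrt(0.02 / 0.4936) = sqrt(0.040519)
Step 5: = 0.2013

0.2013


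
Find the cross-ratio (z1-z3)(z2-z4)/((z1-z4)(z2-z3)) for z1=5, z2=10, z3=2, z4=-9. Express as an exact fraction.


Step 1: (z1-z3)(z2-z4) = 3 * 19 = 57
Step 2: (z1-z4)(z2-z3) = 14 * 8 = 112
Step 3: Cross-ratio = 57/112 = 57/112

57/112


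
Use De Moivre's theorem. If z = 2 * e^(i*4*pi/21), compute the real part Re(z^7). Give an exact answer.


Step 1: By De Moivre's theorem, z^7 = 2^7 * e^(i*7*4*pi/21) = 128 * (cos(4*pi/3) + i*sin(4*pi/3))
Step 2: |z|^7 = 2^7 = 128
Step 3: The angle 4*pi/3 already lies in [0, 2*pi)
Step 4: cos(4*pi/3) = -1/2
Step 5: Re(z^7) = 128 * (-1/2) = -64

-64


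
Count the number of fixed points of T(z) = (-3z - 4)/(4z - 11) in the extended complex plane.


Step 1: Fixed points satisfy T(z) = z
Step 2: 4z^2 - 8z + 4 = 0
Step 3: Discriminant = (-8)^2 - 4*4*4 = 0
Step 4: Number of fixed points = 1

1


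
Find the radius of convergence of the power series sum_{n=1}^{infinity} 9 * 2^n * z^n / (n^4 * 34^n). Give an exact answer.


Step 1: General term a_n = 9 * 2^n / (n^4 * 34^n)
Step 2: By the root test, |a_n|^(1/n) = 9^(1/n) * 2 / (n^(4/n) * 34) -> 2/34 as n -> infinity (since 9^(1/n) -> 1 and n^(4/n) -> 1)
Step 3: R = 1/lim|a_n|^(1/n) = 34/2 = 17

17


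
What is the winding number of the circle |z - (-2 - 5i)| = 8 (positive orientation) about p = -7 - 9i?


Step 1: Center c = (-2, -5), radius = 8
Step 2: |p - c|^2 = (-5)^2 + (-4)^2 = 41
Step 3: r^2 = 64
Step 4: |p-c| < r so winding number = 1

1


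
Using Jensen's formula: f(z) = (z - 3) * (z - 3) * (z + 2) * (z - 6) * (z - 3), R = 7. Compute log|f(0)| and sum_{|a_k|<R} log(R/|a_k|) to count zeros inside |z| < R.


Jensen's formula: (1/2pi)*integral log|f(Re^it)|dt = log|f(0)| + sum_{|a_k|<R} log(R/|a_k|)
Step 1: f(0) = (-3) * (-3) * 2 * (-6) * (-3) = 324
Step 2: log|f(0)| = log|3| + log|3| + log|-2| + log|6| + log|3| = 5.7807
Step 3: Zeros inside |z| < 7: 3, 3, -2, 6, 3
Step 4: Jensen sum = log(7/3) + log(7/3) + log(7/2) + log(7/6) + log(7/3) = 3.9488
Step 5: n(R) = number of terms in the Jensen sum = count of zeros inside |z| < 7 = 5

5


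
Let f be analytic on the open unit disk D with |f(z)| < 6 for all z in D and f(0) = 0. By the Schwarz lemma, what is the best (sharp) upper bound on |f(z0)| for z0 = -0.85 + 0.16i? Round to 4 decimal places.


Step 1: g = f/6 maps D -> D with g(0) = 0, so by the Schwarz lemma |g(z)| <= |z|, i.e. |f(z)| <= 6|z|; this is sharp (f(z) = 6z).
Step 2: |z0|^2 = (-0.85)^2 + 0.16^2 = 0.7481
Step 3: |z0| = sqrt(0.7481) = 0.864928
Step 4: Best bound = 6 * |z0| = 6 * 0.864928 = 5.1896

5.1896


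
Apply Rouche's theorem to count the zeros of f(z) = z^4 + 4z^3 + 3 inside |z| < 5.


Step 1: On |z| = 5 the three terms have sizes |z^4| = 5^4 = 625, |4z^3| = 4*5^3 = 500, |3| = 3
Step 2: The dominant term is g(z) = z^4; let h(z) = 4z^3 + 3 so f = g + h
Step 3: On |z| = 5: |g| = 625 and |h| <= 500 + 3 = 503
Step 4: Since 625 > 503, |h| < |g| on |z| = 5, so by Rouche f has the same number of zeros as g inside |z| < 5
Step 5: g(z) = z^4 has 4 zeros (all at the origin) inside |z| < 5. Answer = 4

4


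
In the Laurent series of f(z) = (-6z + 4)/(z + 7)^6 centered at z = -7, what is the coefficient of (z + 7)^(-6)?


Step 1: Write the numerator in powers of (z + 7): -6z + 4 = -6(z + 7) + (-6*(-7) + 4) = -6(z + 7) + 46
Step 2: Divide by (z + 7)^6: f(z) = 46(z + 7)^(-6) - 6(z + 7)^(-5)
Step 3: This finite sum is the Laurent series of f about z = -7.
Step 4: Coefficient of (z + 7)^(-6) = -6*(-7) + 4 = 46

46


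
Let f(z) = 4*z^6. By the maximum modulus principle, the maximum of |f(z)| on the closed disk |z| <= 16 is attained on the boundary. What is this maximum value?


Step 1: On |z| = 16, |f(z)| = 4 * |z|^6 = 4 * 16^6
Step 2: By maximum modulus principle, maximum is on boundary.
Step 3: Maximum = 4 * 16777216 = 67108864

67108864


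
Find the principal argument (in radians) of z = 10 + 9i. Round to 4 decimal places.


Step 1: z = 10 + 9i
Step 2: arg(z) = atan2(9, 10)
Step 3: arg(z) = 0.7328

0.7328


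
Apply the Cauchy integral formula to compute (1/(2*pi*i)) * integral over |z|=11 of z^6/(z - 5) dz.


Step 1: f(z) = z^6, a = 5 is inside |z| = 11
Step 2: By Cauchy integral formula: (1/(2pi*i)) * integral = f(a)
Step 3: f(5) = 5^6 = 15625

15625


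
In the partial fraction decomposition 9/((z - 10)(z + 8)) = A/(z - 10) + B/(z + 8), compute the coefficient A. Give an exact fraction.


Step 1: Multiply both sides by (z - 10) and set z = 10
Step 2: A = 9 / (10 + 8)
Step 3: A = 9 / 18
Step 4: A = 1/2

1/2


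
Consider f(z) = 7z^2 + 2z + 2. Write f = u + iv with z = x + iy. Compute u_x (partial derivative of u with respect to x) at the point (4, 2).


Step 1: f(z) = 7(x+iy)^2 + 2(x+iy) + 2
Step 2: u = 7(x^2 - y^2) + 2x + 2
Step 3: u_x = 14x + 2
Step 4: At (4, 2): u_x = 56 + 2 = 58

58


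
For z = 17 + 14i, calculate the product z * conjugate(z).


Step 1: conj(z) = 17 - 14i
Step 2: z * conj(z) = 17^2 + 14^2
Step 3: = 289 + 196 = 485

485


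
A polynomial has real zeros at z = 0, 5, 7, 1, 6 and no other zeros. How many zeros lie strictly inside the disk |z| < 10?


Step 1: Check each root:
  z = 0: |0| = 0 < 10
  z = 5: |5| = 5 < 10
  z = 7: |7| = 7 < 10
  z = 1: |1| = 1 < 10
  z = 6: |6| = 6 < 10
Step 2: Count = 5

5


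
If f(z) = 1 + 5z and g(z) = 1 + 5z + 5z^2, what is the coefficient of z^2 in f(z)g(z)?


Step 1: z^2 term in f*g comes from: (1)*(5z^2) + (5z)*(5z) + (0)*(1)
Step 2: = 5 + 25 + 0
Step 3: = 30

30


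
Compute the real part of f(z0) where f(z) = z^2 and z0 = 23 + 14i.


Step 1: z0 = 23 + 14i
Step 2: z0^2 = 23^2 - 14^2 + 644i
Step 3: real part = 529 - 196 = 333

333


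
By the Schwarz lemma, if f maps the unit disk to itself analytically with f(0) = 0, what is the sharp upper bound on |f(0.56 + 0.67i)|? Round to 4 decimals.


Step 1: Schwarz lemma: if f: D -> D is analytic with f(0) = 0, then |f(z)| <= |z| for all z in D, and this is sharp (f(z) = z).
Step 2: |z0|^2 = 0.56^2 + 0.67^2 = 0.7625
Step 3: |z0| = sqrt(0.7625) = 0.873212
Step 4: Best bound = |z0| = 0.8732

0.8732


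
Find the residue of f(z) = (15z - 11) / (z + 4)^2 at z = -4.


Step 1: Pole of order 2 at z = -4
Step 2: Res = lim d/dz [(z + 4)^2 * f(z)] as z -> -4
Step 3: (z + 4)^2 * f(z) = 15z - 11
Step 4: d/dz[15z - 11] = 15

15


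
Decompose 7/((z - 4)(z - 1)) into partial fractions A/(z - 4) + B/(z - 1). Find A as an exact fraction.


Step 1: Multiply both sides by (z - 4) and set z = 4
Step 2: A = 7 / (4 - 1)
Step 3: A = 7 / 3
Step 4: A = 7/3

7/3


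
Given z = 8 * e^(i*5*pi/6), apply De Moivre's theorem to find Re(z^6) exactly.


Step 1: By De Moivre's theorem, z^6 = 8^6 * e^(i*6*5*pi/6) = 262144 * (cos(5*pi) + i*sin(5*pi))
Step 2: |z|^6 = 8^6 = 262144
Step 3: Reduce the angle mod 2*pi: 5*pi - 4*pi = pi
Step 4: cos(pi) = -1
Step 5: Re(z^6) = 262144 * (-1) = -262144

-262144


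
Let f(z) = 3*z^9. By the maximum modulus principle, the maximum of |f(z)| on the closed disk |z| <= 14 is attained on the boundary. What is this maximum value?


Step 1: On |z| = 14, |f(z)| = 3 * |z|^9 = 3 * 14^9
Step 2: By maximum modulus principle, maximum is on boundary.
Step 3: Maximum = 3 * 20661046784 = 61983140352

61983140352


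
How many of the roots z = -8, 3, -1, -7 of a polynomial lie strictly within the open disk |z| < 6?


Step 1: Check each root:
  z = -8: |-8| = 8 >= 6
  z = 3: |3| = 3 < 6
  z = -1: |-1| = 1 < 6
  z = -7: |-7| = 7 >= 6
Step 2: Count = 2

2


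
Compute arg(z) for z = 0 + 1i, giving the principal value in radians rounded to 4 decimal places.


Step 1: z = 0 + 1i
Step 2: arg(z) = atan2(1, 0)
Step 3: arg(z) = 1.5708

1.5708


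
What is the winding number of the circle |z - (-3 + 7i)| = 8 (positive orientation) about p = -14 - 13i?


Step 1: Center c = (-3, 7), radius = 8
Step 2: |p - c|^2 = (-11)^2 + (-20)^2 = 521
Step 3: r^2 = 64
Step 4: |p-c| > r so winding number = 0

0


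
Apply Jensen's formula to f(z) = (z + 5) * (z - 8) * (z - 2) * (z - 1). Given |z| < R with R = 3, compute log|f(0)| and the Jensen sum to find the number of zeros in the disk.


Jensen's formula: (1/2pi)*integral log|f(Re^it)|dt = log|f(0)| + sum_{|a_k|<R} log(R/|a_k|)
Step 1: f(0) = 5 * (-8) * (-2) * (-1) = -80
Step 2: log|f(0)| = log|-5| + log|8| + log|2| + log|1| = 4.382
Step 3: Zeros inside |z| < 3: 2, 1
Step 4: Jensen sum = log(3/2) + log(3/1) = 1.5041
Step 5: n(R) = number of terms in the Jensen sum = count of zeros inside |z| < 3 = 2

2


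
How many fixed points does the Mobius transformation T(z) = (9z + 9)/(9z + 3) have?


Step 1: Fixed points satisfy T(z) = z
Step 2: 9z^2 - 6z - 9 = 0
Step 3: Discriminant = (-6)^2 - 4*9*(-9) = 360
Step 4: Number of fixed points = 2

2


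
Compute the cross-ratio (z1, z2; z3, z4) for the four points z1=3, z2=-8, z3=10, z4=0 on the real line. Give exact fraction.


Step 1: (z1-z3)(z2-z4) = (-7) * (-8) = 56
Step 2: (z1-z4)(z2-z3) = 3 * (-18) = -54
Step 3: Cross-ratio = -56/54 = -28/27

-28/27


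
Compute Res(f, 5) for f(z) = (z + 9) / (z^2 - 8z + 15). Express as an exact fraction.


Step 1: Q(z) = z^2 - 8z + 15 = (z - 5)(z - 3)
Step 2: Q'(z) = 2z - 8
Step 3: Q'(5) = 2, P(5) = 14
Step 4: Res = P(5)/Q'(5) = 14/2 = 7

7


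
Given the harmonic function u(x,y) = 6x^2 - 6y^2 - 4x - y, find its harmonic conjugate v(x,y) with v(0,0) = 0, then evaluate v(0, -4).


Step 1: v_x = -u_y = 12y + 1
Step 2: v_y = u_x = 12x - 4
Step 3: v = 12xy + x - 4y + C
Step 4: v(0,0) = 0 => C = 0
Step 5: v(0, -4) = 16

16


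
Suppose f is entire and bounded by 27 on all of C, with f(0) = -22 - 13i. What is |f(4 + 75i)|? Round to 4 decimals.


Step 1: By Liouville's theorem, a bounded entire function is constant.
Step 2: f(z) = f(0) = -22 - 13i for all z.
Step 3: |f(w)| = |-22 - 13i| = sqrt(484 + 169)
Step 4: = 25.5539

25.5539


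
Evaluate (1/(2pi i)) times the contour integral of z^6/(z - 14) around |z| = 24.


Step 1: f(z) = z^6, a = 14 is inside |z| = 24
Step 2: By Cauchy integral formula: (1/(2pi*i)) * integral = f(a)
Step 3: f(14) = 14^6 = 7529536

7529536


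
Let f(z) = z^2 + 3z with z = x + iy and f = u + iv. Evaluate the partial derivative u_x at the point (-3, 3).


Step 1: f(z) = (x+iy)^2 + 3(x+iy) + 0
Step 2: u = (x^2 - y^2) + 3x + 0
Step 3: u_x = 2x + 3
Step 4: At (-3, 3): u_x = -6 + 3 = -3

-3


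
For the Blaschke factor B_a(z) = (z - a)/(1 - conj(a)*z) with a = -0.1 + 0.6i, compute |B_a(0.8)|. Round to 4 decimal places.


Step 1: Numerator z0 - a = 0.8 - (-0.1 + 0.6i) = 0.9 - 0.6i
Step 2: Denominator 1 - conj(a)*z0 = 1 - (-0.1 - 0.6i)*0.8 = 1.08 + 0.48i
Step 3: |z0 - a|^2 = 0.9^2 + (-0.6)^2 = 1.17; |1 - conj(a)*z0|^2 = 1.08^2 + 0.48^2 = 1.3968
Step 4: |B_a(0.8)| = sqrt(1.17 / 1.3968) = sqrt(0.837629)
Step 5: = 0.9152

0.9152


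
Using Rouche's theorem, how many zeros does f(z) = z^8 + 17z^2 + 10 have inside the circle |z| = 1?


Step 1: On |z| = 1 the three terms have sizes |z^8| = 1^8 = 1, |17z^2| = 17*1^2 = 17, |10| = 10
Step 2: The dominant term is g(z) = 17z^2; let h(z) = z^8 + 10 so f = g + h
Step 3: On |z| = 1: |g| = 17 and |h| <= 1 + 10 = 11
Step 4: Since 17 > 11, |h| < |g| on |z| = 1, so by Rouche f has the same number of zeros as g inside |z| < 1
Step 5: g(z) = 17z^2 has 2 zeros (at the origin, multiplicity 2) inside |z| < 1. Answer = 2

2


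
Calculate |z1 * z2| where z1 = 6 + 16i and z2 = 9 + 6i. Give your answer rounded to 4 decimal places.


Step 1: |z1| = sqrt(6^2 + 16^2) = sqrt(292)
Step 2: |z2| = sqrt(9^2 + 6^2) = sqrt(117)
Step 3: |z1*z2| = |z1|*|z2| = sqrt(292) * sqrt(117) = sqrt(292 * 117) = sqrt(34164)
Step 4: = 184.8351

184.8351


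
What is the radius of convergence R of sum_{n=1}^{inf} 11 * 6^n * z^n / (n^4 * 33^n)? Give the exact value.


Step 1: General term a_n = 11 * 6^n / (n^4 * 33^n)
Step 2: By the root test, |a_n|^(1/n) = 11^(1/n) * 6 / (n^(4/n) * 33) -> 6/33 as n -> infinity (since 11^(1/n) -> 1 and n^(4/n) -> 1)
Step 3: R = 1/lim|a_n|^(1/n) = 33/6 = 11/2

11/2


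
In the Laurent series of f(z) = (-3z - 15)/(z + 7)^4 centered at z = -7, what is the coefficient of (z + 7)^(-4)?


Step 1: Write the numerator in powers of (z + 7): -3z - 15 = -3(z + 7) + (-3*(-7) - 15) = -3(z + 7) + 6
Step 2: Divide by (z + 7)^4: f(z) = 6(z + 7)^(-4) - 3(z + 7)^(-3)
Step 3: This finite sum is the Laurent series of f about z = -7.
Step 4: Coefficient of (z + 7)^(-4) = -3*(-7) - 15 = 6

6


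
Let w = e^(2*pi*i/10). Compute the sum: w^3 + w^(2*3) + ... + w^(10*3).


Step 1: The sum sum_{j=1}^{n} w^(k*j) equals n if n | k, else 0.
Step 2: Here n = 10, k = 3
Step 3: Does n divide k? 10 | 3 -> False
Step 4: Sum = 0

0


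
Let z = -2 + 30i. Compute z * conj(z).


Step 1: conj(z) = -2 - 30i
Step 2: z * conj(z) = (-2)^2 + 30^2
Step 3: = 4 + 900 = 904

904


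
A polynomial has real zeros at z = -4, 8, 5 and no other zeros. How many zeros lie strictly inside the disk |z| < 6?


Step 1: Check each root:
  z = -4: |-4| = 4 < 6
  z = 8: |8| = 8 >= 6
  z = 5: |5| = 5 < 6
Step 2: Count = 2

2


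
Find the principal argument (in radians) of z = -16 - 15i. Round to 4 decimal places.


Step 1: z = -16 - 15i
Step 2: arg(z) = atan2(-15, -16)
Step 3: arg(z) = -2.3884

-2.3884


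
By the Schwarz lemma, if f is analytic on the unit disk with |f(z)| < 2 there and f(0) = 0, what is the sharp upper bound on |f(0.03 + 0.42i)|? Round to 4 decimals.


Step 1: g = f/2 maps D -> D with g(0) = 0, so by the Schwarz lemma |g(z)| <= |z|, i.e. |f(z)| <= 2|z|; this is sharp (f(z) = 2z).
Step 2: |z0|^2 = 0.03^2 + 0.42^2 = 0.1773
Step 3: |z0| = sqrt(0.1773) = 0.42107
Step 4: Best bound = 2 * |z0| = 2 * 0.42107 = 0.8421

0.8421


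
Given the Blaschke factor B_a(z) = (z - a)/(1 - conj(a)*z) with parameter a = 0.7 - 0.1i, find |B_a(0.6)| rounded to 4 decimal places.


Step 1: Numerator z0 - a = 0.6 - (0.7 - 0.1i) = -0.1 + 0.1i
Step 2: Denominator 1 - conj(a)*z0 = 1 - (0.7 + 0.1i)*0.6 = 0.58 - 0.06i
Step 3: |z0 - a|^2 = (-0.1)^2 + 0.1^2 = 0.02; |1 - conj(a)*z0|^2 = 0.58^2 + (-0.06)^2 = 0.34
Step 4: |B_a(0.6)| = sqrt(0.02 / 0.34) = sqrt(0.058824)
Step 5: = 0.2425

0.2425


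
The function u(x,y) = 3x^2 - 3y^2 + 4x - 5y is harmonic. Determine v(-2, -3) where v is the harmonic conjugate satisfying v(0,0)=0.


Step 1: v_x = -u_y = 6y + 5
Step 2: v_y = u_x = 6x + 4
Step 3: v = 6xy + 5x + 4y + C
Step 4: v(0,0) = 0 => C = 0
Step 5: v(-2, -3) = 14

14


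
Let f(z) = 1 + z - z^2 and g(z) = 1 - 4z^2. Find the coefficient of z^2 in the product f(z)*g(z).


Step 1: z^2 term in f*g comes from: (1)*(-4z^2) + (z)*(0) + (-z^2)*(1)
Step 2: = -4 + 0 - 1
Step 3: = -5

-5


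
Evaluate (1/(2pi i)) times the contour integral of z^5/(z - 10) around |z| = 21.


Step 1: f(z) = z^5, a = 10 is inside |z| = 21
Step 2: By Cauchy integral formula: (1/(2pi*i)) * integral = f(a)
Step 3: f(10) = 10^5 = 100000

100000


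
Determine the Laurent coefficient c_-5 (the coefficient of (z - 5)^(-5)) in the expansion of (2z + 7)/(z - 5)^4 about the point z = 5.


Step 1: Write the numerator in powers of (z - 5): 2z + 7 = 2(z - 5) + (2*5 + 7) = 2(z - 5) + 17
Step 2: Divide by (z - 5)^4: f(z) = 17(z - 5)^(-4) + 2(z - 5)^(-3)
Step 3: This finite sum is the Laurent series of f about z = 5.
Step 4: Only the powers -4 and -3 appear, so the coefficient of (z - 5)^(-5) = 0

0


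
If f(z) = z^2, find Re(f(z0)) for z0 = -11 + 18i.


Step 1: z0 = -11 + 18i
Step 2: z0^2 = (-11)^2 - 18^2 - 396i
Step 3: real part = 121 - 324 = -203

-203


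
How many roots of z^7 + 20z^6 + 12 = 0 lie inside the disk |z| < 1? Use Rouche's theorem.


Step 1: On |z| = 1 the three terms have sizes |z^7| = 1^7 = 1, |20z^6| = 20*1^6 = 20, |12| = 12
Step 2: The dominant term is g(z) = 20z^6; let h(z) = z^7 + 12 so f = g + h
Step 3: On |z| = 1: |g| = 20 and |h| <= 1 + 12 = 13
Step 4: Since 20 > 13, |h| < |g| on |z| = 1, so by Rouche f has the same number of zeros as g inside |z| < 1
Step 5: g(z) = 20z^6 has 6 zeros (at the origin, multiplicity 6) inside |z| < 1. Answer = 6

6


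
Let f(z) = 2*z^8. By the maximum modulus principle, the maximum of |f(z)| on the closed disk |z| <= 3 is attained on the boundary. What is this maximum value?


Step 1: On |z| = 3, |f(z)| = 2 * |z|^8 = 2 * 3^8
Step 2: By maximum modulus principle, maximum is on boundary.
Step 3: Maximum = 2 * 6561 = 13122

13122


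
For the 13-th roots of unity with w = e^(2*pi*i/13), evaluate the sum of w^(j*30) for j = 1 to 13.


Step 1: The sum sum_{j=1}^{n} w^(k*j) equals n if n | k, else 0.
Step 2: Here n = 13, k = 30
Step 3: Does n divide k? 13 | 30 -> False
Step 4: Sum = 0

0


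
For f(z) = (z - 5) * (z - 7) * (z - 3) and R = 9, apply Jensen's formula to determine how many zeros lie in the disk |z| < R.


Jensen's formula: (1/2pi)*integral log|f(Re^it)|dt = log|f(0)| + sum_{|a_k|<R} log(R/|a_k|)
Step 1: f(0) = (-5) * (-7) * (-3) = -105
Step 2: log|f(0)| = log|5| + log|7| + log|3| = 4.654
Step 3: Zeros inside |z| < 9: 5, 7, 3
Step 4: Jensen sum = log(9/5) + log(9/7) + log(9/3) = 1.9377
Step 5: n(R) = number of terms in the Jensen sum = count of zeros inside |z| < 9 = 3

3


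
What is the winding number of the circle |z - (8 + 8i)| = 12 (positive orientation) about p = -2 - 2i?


Step 1: Center c = (8, 8), radius = 12
Step 2: |p - c|^2 = (-10)^2 + (-10)^2 = 200
Step 3: r^2 = 144
Step 4: |p-c| > r so winding number = 0

0


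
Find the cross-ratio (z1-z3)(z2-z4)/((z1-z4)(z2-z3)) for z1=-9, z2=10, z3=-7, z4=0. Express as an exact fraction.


Step 1: (z1-z3)(z2-z4) = (-2) * 10 = -20
Step 2: (z1-z4)(z2-z3) = (-9) * 17 = -153
Step 3: Cross-ratio = 20/153 = 20/153

20/153


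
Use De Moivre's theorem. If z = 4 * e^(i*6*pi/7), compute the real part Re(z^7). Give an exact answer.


Step 1: By De Moivre's theorem, z^7 = 4^7 * e^(i*7*6*pi/7) = 16384 * (cos(6*pi) + i*sin(6*pi))
Step 2: |z|^7 = 4^7 = 16384
Step 3: Reduce the angle mod 2*pi: 6*pi - 6*pi = 0
Step 4: cos(0) = 1
Step 5: Re(z^7) = 16384 * 1 = 16384

16384


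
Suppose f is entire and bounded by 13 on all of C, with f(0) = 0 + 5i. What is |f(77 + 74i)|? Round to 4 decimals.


Step 1: By Liouville's theorem, a bounded entire function is constant.
Step 2: f(z) = f(0) = 0 + 5i for all z.
Step 3: |f(w)| = |0 + 5i| = sqrt(0 + 25)
Step 4: = 5.0

5.0


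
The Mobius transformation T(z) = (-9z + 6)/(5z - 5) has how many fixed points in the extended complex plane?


Step 1: Fixed points satisfy T(z) = z
Step 2: 5z^2 + 4z - 6 = 0
Step 3: Discriminant = 4^2 - 4*5*(-6) = 136
Step 4: Number of fixed points = 2

2


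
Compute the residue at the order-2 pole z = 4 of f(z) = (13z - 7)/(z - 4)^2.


Step 1: Pole of order 2 at z = 4
Step 2: Res = lim d/dz [(z - 4)^2 * f(z)] as z -> 4
Step 3: (z - 4)^2 * f(z) = 13z - 7
Step 4: d/dz[13z - 7] = 13

13


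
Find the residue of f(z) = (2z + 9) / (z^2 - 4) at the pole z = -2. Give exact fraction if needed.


Step 1: Q(z) = z^2 - 4 = (z + 2)(z - 2)
Step 2: Q'(z) = 2z
Step 3: Q'(-2) = -4, P(-2) = 5
Step 4: Res = P(-2)/Q'(-2) = 5/(-4) = -5/4

-5/4


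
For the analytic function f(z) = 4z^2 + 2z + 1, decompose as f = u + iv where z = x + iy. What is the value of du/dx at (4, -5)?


Step 1: f(z) = 4(x+iy)^2 + 2(x+iy) + 1
Step 2: u = 4(x^2 - y^2) + 2x + 1
Step 3: u_x = 8x + 2
Step 4: At (4, -5): u_x = 32 + 2 = 34

34


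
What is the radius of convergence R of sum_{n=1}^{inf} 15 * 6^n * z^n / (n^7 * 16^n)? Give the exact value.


Step 1: General term a_n = 15 * 6^n / (n^7 * 16^n)
Step 2: By the root test, |a_n|^(1/n) = 15^(1/n) * 6 / (n^(7/n) * 16) -> 6/16 as n -> infinity (since 15^(1/n) -> 1 and n^(7/n) -> 1)
Step 3: R = 1/lim|a_n|^(1/n) = 16/6 = 8/3

8/3


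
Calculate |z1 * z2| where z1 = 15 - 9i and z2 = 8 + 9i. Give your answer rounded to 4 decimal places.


Step 1: |z1| = sqrt(15^2 + (-9)^2) = sqrt(306)
Step 2: |z2| = sqrt(8^2 + 9^2) = sqrt(145)
Step 3: |z1*z2| = |z1|*|z2| = sqrt(306) * sqrt(145) = sqrt(306 * 145) = sqrt(44370)
Step 4: = 210.6419

210.6419


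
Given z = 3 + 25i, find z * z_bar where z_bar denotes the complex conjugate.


Step 1: conj(z) = 3 - 25i
Step 2: z * conj(z) = 3^2 + 25^2
Step 3: = 9 + 625 = 634

634


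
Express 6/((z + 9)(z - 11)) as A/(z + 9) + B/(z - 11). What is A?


Step 1: Multiply both sides by (z + 9) and set z = -9
Step 2: A = 6 / (-9 - 11)
Step 3: A = 6 / (-20)
Step 4: A = -3/10

-3/10


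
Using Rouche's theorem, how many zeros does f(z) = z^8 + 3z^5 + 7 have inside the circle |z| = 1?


Step 1: On |z| = 1 the three terms have sizes |z^8| = 1^8 = 1, |3z^5| = 3*1^5 = 3, |7| = 7
Step 2: The dominant term is g(z) = 7; let h(z) = z^8 + 3z^5 so f = g + h
Step 3: On |z| = 1: |g| = 7 and |h| <= 1 + 3 = 4
Step 4: Since 7 > 4, |h| < |g| on |z| = 1, so by Rouche f has the same number of zeros as g inside |z| < 1
Step 5: g(z) = 7 is a nonzero constant with no zeros inside |z| < 1. Answer = 0

0


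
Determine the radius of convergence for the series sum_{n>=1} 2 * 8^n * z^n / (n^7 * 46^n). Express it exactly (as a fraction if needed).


Step 1: General term a_n = 2 * 8^n / (n^7 * 46^n)
Step 2: By the root test, |a_n|^(1/n) = 2^(1/n) * 8 / (n^(7/n) * 46) -> 8/46 as n -> infinity (since 2^(1/n) -> 1 and n^(7/n) -> 1)
Step 3: R = 1/lim|a_n|^(1/n) = 46/8 = 23/4

23/4


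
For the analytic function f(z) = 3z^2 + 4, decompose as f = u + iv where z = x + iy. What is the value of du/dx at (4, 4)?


Step 1: f(z) = 3(x+iy)^2 + 4
Step 2: u = 3(x^2 - y^2) + 4
Step 3: u_x = 6x + 0
Step 4: At (4, 4): u_x = 24 + 0 = 24

24


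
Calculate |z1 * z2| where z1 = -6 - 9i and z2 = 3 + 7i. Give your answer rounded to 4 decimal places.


Step 1: |z1| = sqrt((-6)^2 + (-9)^2) = sqrt(117)
Step 2: |z2| = sqrt(3^2 + 7^2) = sqrt(58)
Step 3: |z1*z2| = |z1|*|z2| = sqrt(117) * sqrt(58) = sqrt(117 * 58) = sqrt(6786)
Step 4: = 82.3772

82.3772


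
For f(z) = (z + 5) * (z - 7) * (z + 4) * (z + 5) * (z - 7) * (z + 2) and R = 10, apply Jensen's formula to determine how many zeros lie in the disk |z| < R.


Jensen's formula: (1/2pi)*integral log|f(Re^it)|dt = log|f(0)| + sum_{|a_k|<R} log(R/|a_k|)
Step 1: f(0) = 5 * (-7) * 4 * 5 * (-7) * 2 = 9800
Step 2: log|f(0)| = log|-5| + log|7| + log|-4| + log|-5| + log|7| + log|-2| = 9.1901
Step 3: Zeros inside |z| < 10: -5, 7, -4, -5, 7, -2
Step 4: Jensen sum = log(10/5) + log(10/7) + log(10/4) + log(10/5) + log(10/7) + log(10/2) = 4.6254
Step 5: n(R) = number of terms in the Jensen sum = count of zeros inside |z| < 10 = 6

6
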